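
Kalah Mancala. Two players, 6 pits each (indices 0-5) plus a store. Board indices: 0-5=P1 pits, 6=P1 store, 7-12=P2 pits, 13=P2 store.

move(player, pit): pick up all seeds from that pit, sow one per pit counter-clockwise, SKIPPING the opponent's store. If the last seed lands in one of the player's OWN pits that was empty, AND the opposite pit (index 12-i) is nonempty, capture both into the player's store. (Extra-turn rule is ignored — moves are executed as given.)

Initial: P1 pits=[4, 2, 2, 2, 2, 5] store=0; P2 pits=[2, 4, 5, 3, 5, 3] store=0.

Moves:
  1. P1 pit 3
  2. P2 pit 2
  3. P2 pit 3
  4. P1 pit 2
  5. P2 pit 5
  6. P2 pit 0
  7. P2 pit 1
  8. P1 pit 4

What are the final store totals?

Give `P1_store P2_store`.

Move 1: P1 pit3 -> P1=[4,2,2,0,3,6](0) P2=[2,4,5,3,5,3](0)
Move 2: P2 pit2 -> P1=[5,2,2,0,3,6](0) P2=[2,4,0,4,6,4](1)
Move 3: P2 pit3 -> P1=[6,2,2,0,3,6](0) P2=[2,4,0,0,7,5](2)
Move 4: P1 pit2 -> P1=[6,2,0,1,4,6](0) P2=[2,4,0,0,7,5](2)
Move 5: P2 pit5 -> P1=[7,3,1,2,4,6](0) P2=[2,4,0,0,7,0](3)
Move 6: P2 pit0 -> P1=[7,3,1,0,4,6](0) P2=[0,5,0,0,7,0](6)
Move 7: P2 pit1 -> P1=[7,3,1,0,4,6](0) P2=[0,0,1,1,8,1](7)
Move 8: P1 pit4 -> P1=[7,3,1,0,0,7](1) P2=[1,1,1,1,8,1](7)

Answer: 1 7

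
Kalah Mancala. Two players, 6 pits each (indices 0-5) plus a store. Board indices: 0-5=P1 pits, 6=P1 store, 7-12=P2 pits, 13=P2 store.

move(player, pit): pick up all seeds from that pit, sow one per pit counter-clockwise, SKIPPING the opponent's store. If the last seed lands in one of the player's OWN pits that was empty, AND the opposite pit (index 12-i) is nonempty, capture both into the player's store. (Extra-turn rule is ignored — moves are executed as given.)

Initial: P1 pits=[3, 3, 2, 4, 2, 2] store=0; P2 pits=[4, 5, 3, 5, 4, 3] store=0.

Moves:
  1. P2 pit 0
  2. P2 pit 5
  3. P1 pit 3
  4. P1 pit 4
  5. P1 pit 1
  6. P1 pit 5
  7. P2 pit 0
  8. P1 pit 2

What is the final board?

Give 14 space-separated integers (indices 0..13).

Answer: 4 0 0 2 2 1 3 0 8 6 8 5 0 1

Derivation:
Move 1: P2 pit0 -> P1=[3,3,2,4,2,2](0) P2=[0,6,4,6,5,3](0)
Move 2: P2 pit5 -> P1=[4,4,2,4,2,2](0) P2=[0,6,4,6,5,0](1)
Move 3: P1 pit3 -> P1=[4,4,2,0,3,3](1) P2=[1,6,4,6,5,0](1)
Move 4: P1 pit4 -> P1=[4,4,2,0,0,4](2) P2=[2,6,4,6,5,0](1)
Move 5: P1 pit1 -> P1=[4,0,3,1,1,5](2) P2=[2,6,4,6,5,0](1)
Move 6: P1 pit5 -> P1=[4,0,3,1,1,0](3) P2=[3,7,5,7,5,0](1)
Move 7: P2 pit0 -> P1=[4,0,3,1,1,0](3) P2=[0,8,6,8,5,0](1)
Move 8: P1 pit2 -> P1=[4,0,0,2,2,1](3) P2=[0,8,6,8,5,0](1)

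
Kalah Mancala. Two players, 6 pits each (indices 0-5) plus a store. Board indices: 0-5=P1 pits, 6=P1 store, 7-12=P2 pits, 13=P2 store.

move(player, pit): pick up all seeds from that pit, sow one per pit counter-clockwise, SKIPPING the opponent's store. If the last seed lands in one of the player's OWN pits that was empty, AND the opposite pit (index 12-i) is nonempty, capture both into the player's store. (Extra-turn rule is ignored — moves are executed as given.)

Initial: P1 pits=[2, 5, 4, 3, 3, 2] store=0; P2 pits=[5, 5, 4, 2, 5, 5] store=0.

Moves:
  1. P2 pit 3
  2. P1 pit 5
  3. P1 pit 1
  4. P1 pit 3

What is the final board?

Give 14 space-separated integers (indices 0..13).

Move 1: P2 pit3 -> P1=[2,5,4,3,3,2](0) P2=[5,5,4,0,6,6](0)
Move 2: P1 pit5 -> P1=[2,5,4,3,3,0](1) P2=[6,5,4,0,6,6](0)
Move 3: P1 pit1 -> P1=[2,0,5,4,4,1](2) P2=[6,5,4,0,6,6](0)
Move 4: P1 pit3 -> P1=[2,0,5,0,5,2](3) P2=[7,5,4,0,6,6](0)

Answer: 2 0 5 0 5 2 3 7 5 4 0 6 6 0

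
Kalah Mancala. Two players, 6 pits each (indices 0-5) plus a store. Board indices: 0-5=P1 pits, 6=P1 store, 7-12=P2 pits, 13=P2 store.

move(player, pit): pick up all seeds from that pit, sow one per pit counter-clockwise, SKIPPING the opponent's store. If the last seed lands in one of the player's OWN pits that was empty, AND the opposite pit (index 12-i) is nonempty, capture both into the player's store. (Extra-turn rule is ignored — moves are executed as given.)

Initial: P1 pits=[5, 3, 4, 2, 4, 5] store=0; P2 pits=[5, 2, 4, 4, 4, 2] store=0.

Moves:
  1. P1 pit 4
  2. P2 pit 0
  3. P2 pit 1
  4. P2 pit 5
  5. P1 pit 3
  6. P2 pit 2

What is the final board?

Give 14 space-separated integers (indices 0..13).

Answer: 7 5 5 0 1 7 1 0 0 0 7 7 1 3

Derivation:
Move 1: P1 pit4 -> P1=[5,3,4,2,0,6](1) P2=[6,3,4,4,4,2](0)
Move 2: P2 pit0 -> P1=[5,3,4,2,0,6](1) P2=[0,4,5,5,5,3](1)
Move 3: P2 pit1 -> P1=[5,3,4,2,0,6](1) P2=[0,0,6,6,6,4](1)
Move 4: P2 pit5 -> P1=[6,4,5,2,0,6](1) P2=[0,0,6,6,6,0](2)
Move 5: P1 pit3 -> P1=[6,4,5,0,1,7](1) P2=[0,0,6,6,6,0](2)
Move 6: P2 pit2 -> P1=[7,5,5,0,1,7](1) P2=[0,0,0,7,7,1](3)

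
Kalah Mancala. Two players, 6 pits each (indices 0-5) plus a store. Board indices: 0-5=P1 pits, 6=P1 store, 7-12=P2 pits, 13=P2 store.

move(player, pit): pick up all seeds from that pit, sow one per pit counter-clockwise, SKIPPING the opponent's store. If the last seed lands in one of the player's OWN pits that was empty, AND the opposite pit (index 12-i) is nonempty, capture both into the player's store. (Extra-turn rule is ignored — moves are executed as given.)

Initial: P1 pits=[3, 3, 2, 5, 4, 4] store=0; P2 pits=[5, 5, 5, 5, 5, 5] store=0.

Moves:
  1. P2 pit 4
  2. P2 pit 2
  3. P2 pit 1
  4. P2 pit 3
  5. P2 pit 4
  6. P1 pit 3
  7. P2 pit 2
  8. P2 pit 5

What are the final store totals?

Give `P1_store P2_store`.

Move 1: P2 pit4 -> P1=[4,4,3,5,4,4](0) P2=[5,5,5,5,0,6](1)
Move 2: P2 pit2 -> P1=[5,4,3,5,4,4](0) P2=[5,5,0,6,1,7](2)
Move 3: P2 pit1 -> P1=[5,4,3,5,4,4](0) P2=[5,0,1,7,2,8](3)
Move 4: P2 pit3 -> P1=[6,5,4,6,4,4](0) P2=[5,0,1,0,3,9](4)
Move 5: P2 pit4 -> P1=[7,5,4,6,4,4](0) P2=[5,0,1,0,0,10](5)
Move 6: P1 pit3 -> P1=[7,5,4,0,5,5](1) P2=[6,1,2,0,0,10](5)
Move 7: P2 pit2 -> P1=[7,0,4,0,5,5](1) P2=[6,1,0,1,0,10](11)
Move 8: P2 pit5 -> P1=[8,1,5,0,6,6](1) P2=[7,2,0,1,0,0](14)

Answer: 1 14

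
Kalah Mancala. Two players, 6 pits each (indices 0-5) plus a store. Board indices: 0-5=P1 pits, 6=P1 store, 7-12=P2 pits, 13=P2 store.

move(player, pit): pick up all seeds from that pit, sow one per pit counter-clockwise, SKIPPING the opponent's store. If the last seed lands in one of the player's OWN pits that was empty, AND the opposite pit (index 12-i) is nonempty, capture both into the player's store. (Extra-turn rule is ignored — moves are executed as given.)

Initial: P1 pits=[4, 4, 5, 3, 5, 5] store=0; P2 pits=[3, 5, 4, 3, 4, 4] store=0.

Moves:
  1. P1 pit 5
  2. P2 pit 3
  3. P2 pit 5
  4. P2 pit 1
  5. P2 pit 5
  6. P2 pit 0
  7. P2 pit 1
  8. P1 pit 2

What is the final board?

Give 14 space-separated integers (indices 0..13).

Move 1: P1 pit5 -> P1=[4,4,5,3,5,0](1) P2=[4,6,5,4,4,4](0)
Move 2: P2 pit3 -> P1=[5,4,5,3,5,0](1) P2=[4,6,5,0,5,5](1)
Move 3: P2 pit5 -> P1=[6,5,6,4,5,0](1) P2=[4,6,5,0,5,0](2)
Move 4: P2 pit1 -> P1=[7,5,6,4,5,0](1) P2=[4,0,6,1,6,1](3)
Move 5: P2 pit5 -> P1=[7,5,6,4,5,0](1) P2=[4,0,6,1,6,0](4)
Move 6: P2 pit0 -> P1=[7,5,6,4,5,0](1) P2=[0,1,7,2,7,0](4)
Move 7: P2 pit1 -> P1=[7,5,6,4,5,0](1) P2=[0,0,8,2,7,0](4)
Move 8: P1 pit2 -> P1=[7,5,0,5,6,1](2) P2=[1,1,8,2,7,0](4)

Answer: 7 5 0 5 6 1 2 1 1 8 2 7 0 4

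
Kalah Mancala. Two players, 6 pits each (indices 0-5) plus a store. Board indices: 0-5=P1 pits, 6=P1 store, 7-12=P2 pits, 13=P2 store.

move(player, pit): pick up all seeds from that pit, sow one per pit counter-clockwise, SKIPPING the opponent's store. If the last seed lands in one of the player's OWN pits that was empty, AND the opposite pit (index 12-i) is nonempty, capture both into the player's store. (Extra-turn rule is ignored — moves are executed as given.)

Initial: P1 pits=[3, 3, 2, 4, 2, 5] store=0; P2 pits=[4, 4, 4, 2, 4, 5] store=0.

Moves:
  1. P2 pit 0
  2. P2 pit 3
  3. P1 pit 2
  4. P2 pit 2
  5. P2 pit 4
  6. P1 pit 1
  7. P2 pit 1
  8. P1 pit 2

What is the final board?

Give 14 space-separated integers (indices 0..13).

Move 1: P2 pit0 -> P1=[3,3,2,4,2,5](0) P2=[0,5,5,3,5,5](0)
Move 2: P2 pit3 -> P1=[3,3,2,4,2,5](0) P2=[0,5,5,0,6,6](1)
Move 3: P1 pit2 -> P1=[3,3,0,5,3,5](0) P2=[0,5,5,0,6,6](1)
Move 4: P2 pit2 -> P1=[4,3,0,5,3,5](0) P2=[0,5,0,1,7,7](2)
Move 5: P2 pit4 -> P1=[5,4,1,6,4,5](0) P2=[0,5,0,1,0,8](3)
Move 6: P1 pit1 -> P1=[5,0,2,7,5,6](0) P2=[0,5,0,1,0,8](3)
Move 7: P2 pit1 -> P1=[5,0,2,7,5,6](0) P2=[0,0,1,2,1,9](4)
Move 8: P1 pit2 -> P1=[5,0,0,8,6,6](0) P2=[0,0,1,2,1,9](4)

Answer: 5 0 0 8 6 6 0 0 0 1 2 1 9 4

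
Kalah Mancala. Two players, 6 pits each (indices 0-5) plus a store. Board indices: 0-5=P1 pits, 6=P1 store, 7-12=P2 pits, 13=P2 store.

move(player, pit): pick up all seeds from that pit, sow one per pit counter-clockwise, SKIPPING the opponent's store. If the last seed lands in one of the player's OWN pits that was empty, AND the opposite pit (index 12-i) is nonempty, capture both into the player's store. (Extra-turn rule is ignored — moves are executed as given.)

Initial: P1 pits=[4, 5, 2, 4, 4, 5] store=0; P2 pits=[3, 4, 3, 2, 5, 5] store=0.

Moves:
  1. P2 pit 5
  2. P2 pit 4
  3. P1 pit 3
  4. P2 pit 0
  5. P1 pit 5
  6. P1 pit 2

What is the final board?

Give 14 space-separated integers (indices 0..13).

Move 1: P2 pit5 -> P1=[5,6,3,5,4,5](0) P2=[3,4,3,2,5,0](1)
Move 2: P2 pit4 -> P1=[6,7,4,5,4,5](0) P2=[3,4,3,2,0,1](2)
Move 3: P1 pit3 -> P1=[6,7,4,0,5,6](1) P2=[4,5,3,2,0,1](2)
Move 4: P2 pit0 -> P1=[6,0,4,0,5,6](1) P2=[0,6,4,3,0,1](10)
Move 5: P1 pit5 -> P1=[6,0,4,0,5,0](2) P2=[1,7,5,4,1,1](10)
Move 6: P1 pit2 -> P1=[6,0,0,1,6,1](3) P2=[1,7,5,4,1,1](10)

Answer: 6 0 0 1 6 1 3 1 7 5 4 1 1 10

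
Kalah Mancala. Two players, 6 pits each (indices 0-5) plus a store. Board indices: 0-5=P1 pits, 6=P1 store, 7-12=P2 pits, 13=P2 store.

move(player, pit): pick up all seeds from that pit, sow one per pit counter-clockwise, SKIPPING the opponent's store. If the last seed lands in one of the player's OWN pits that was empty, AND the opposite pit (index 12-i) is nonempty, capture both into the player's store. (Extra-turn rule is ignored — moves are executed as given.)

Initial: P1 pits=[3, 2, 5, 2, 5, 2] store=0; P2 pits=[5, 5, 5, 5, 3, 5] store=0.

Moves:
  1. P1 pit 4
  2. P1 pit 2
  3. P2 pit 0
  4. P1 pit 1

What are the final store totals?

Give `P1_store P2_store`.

Answer: 2 1

Derivation:
Move 1: P1 pit4 -> P1=[3,2,5,2,0,3](1) P2=[6,6,6,5,3,5](0)
Move 2: P1 pit2 -> P1=[3,2,0,3,1,4](2) P2=[7,6,6,5,3,5](0)
Move 3: P2 pit0 -> P1=[4,2,0,3,1,4](2) P2=[0,7,7,6,4,6](1)
Move 4: P1 pit1 -> P1=[4,0,1,4,1,4](2) P2=[0,7,7,6,4,6](1)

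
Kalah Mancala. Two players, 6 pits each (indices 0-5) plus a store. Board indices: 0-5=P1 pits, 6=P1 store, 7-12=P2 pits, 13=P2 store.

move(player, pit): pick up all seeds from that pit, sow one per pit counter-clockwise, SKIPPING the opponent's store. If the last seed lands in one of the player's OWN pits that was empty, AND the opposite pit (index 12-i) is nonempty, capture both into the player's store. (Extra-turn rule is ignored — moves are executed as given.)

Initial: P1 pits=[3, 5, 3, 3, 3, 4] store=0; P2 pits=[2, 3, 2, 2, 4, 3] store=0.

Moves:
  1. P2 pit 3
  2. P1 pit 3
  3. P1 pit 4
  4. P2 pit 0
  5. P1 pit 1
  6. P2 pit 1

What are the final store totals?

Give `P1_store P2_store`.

Answer: 3 5

Derivation:
Move 1: P2 pit3 -> P1=[3,5,3,3,3,4](0) P2=[2,3,2,0,5,4](0)
Move 2: P1 pit3 -> P1=[3,5,3,0,4,5](1) P2=[2,3,2,0,5,4](0)
Move 3: P1 pit4 -> P1=[3,5,3,0,0,6](2) P2=[3,4,2,0,5,4](0)
Move 4: P2 pit0 -> P1=[3,5,0,0,0,6](2) P2=[0,5,3,0,5,4](4)
Move 5: P1 pit1 -> P1=[3,0,1,1,1,7](3) P2=[0,5,3,0,5,4](4)
Move 6: P2 pit1 -> P1=[3,0,1,1,1,7](3) P2=[0,0,4,1,6,5](5)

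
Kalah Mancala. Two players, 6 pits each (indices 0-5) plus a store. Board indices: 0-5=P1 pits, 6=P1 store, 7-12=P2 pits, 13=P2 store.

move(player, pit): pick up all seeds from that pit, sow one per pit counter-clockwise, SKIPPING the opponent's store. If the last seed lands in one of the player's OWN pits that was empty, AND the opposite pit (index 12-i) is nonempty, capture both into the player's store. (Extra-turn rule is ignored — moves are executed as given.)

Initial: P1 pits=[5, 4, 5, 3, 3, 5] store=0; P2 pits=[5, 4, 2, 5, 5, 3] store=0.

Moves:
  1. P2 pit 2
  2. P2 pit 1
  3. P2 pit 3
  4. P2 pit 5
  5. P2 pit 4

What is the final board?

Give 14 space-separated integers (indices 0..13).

Answer: 8 7 8 6 4 6 0 5 0 1 0 0 1 3

Derivation:
Move 1: P2 pit2 -> P1=[5,4,5,3,3,5](0) P2=[5,4,0,6,6,3](0)
Move 2: P2 pit1 -> P1=[5,4,5,3,3,5](0) P2=[5,0,1,7,7,4](0)
Move 3: P2 pit3 -> P1=[6,5,6,4,3,5](0) P2=[5,0,1,0,8,5](1)
Move 4: P2 pit5 -> P1=[7,6,7,5,3,5](0) P2=[5,0,1,0,8,0](2)
Move 5: P2 pit4 -> P1=[8,7,8,6,4,6](0) P2=[5,0,1,0,0,1](3)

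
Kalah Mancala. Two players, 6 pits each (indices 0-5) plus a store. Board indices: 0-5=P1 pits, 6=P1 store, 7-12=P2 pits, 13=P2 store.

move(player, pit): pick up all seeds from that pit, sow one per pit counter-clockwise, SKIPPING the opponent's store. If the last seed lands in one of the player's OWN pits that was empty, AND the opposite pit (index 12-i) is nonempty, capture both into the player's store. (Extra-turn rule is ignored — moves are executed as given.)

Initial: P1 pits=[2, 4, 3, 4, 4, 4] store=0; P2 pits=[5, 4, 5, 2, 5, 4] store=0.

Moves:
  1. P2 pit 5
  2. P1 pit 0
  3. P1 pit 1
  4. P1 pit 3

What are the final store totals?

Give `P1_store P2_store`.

Answer: 2 1

Derivation:
Move 1: P2 pit5 -> P1=[3,5,4,4,4,4](0) P2=[5,4,5,2,5,0](1)
Move 2: P1 pit0 -> P1=[0,6,5,5,4,4](0) P2=[5,4,5,2,5,0](1)
Move 3: P1 pit1 -> P1=[0,0,6,6,5,5](1) P2=[6,4,5,2,5,0](1)
Move 4: P1 pit3 -> P1=[0,0,6,0,6,6](2) P2=[7,5,6,2,5,0](1)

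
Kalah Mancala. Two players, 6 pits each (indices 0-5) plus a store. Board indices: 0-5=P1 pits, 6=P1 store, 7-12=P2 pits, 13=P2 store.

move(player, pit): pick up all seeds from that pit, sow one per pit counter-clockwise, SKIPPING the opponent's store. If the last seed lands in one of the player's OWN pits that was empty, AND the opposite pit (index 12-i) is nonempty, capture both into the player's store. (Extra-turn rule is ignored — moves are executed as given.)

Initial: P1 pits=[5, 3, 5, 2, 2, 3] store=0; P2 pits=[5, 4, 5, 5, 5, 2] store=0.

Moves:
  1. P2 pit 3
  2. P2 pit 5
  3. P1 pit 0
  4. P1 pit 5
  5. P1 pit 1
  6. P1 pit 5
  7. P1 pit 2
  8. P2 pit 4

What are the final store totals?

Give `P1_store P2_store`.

Answer: 5 3

Derivation:
Move 1: P2 pit3 -> P1=[6,4,5,2,2,3](0) P2=[5,4,5,0,6,3](1)
Move 2: P2 pit5 -> P1=[7,5,5,2,2,3](0) P2=[5,4,5,0,6,0](2)
Move 3: P1 pit0 -> P1=[0,6,6,3,3,4](1) P2=[6,4,5,0,6,0](2)
Move 4: P1 pit5 -> P1=[0,6,6,3,3,0](2) P2=[7,5,6,0,6,0](2)
Move 5: P1 pit1 -> P1=[0,0,7,4,4,1](3) P2=[8,5,6,0,6,0](2)
Move 6: P1 pit5 -> P1=[0,0,7,4,4,0](4) P2=[8,5,6,0,6,0](2)
Move 7: P1 pit2 -> P1=[0,0,0,5,5,1](5) P2=[9,6,7,0,6,0](2)
Move 8: P2 pit4 -> P1=[1,1,1,6,5,1](5) P2=[9,6,7,0,0,1](3)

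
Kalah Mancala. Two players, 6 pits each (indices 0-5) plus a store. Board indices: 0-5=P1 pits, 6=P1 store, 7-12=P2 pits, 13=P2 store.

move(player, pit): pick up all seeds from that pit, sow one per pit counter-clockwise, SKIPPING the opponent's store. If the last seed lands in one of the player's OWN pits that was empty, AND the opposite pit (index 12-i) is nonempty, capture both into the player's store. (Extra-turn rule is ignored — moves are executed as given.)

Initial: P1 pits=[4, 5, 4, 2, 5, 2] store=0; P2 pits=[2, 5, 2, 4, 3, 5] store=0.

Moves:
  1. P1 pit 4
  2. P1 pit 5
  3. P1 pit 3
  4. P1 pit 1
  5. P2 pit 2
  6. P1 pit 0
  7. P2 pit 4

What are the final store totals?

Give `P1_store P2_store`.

Move 1: P1 pit4 -> P1=[4,5,4,2,0,3](1) P2=[3,6,3,4,3,5](0)
Move 2: P1 pit5 -> P1=[4,5,4,2,0,0](2) P2=[4,7,3,4,3,5](0)
Move 3: P1 pit3 -> P1=[4,5,4,0,1,0](7) P2=[0,7,3,4,3,5](0)
Move 4: P1 pit1 -> P1=[4,0,5,1,2,1](8) P2=[0,7,3,4,3,5](0)
Move 5: P2 pit2 -> P1=[4,0,5,1,2,1](8) P2=[0,7,0,5,4,6](0)
Move 6: P1 pit0 -> P1=[0,1,6,2,3,1](8) P2=[0,7,0,5,4,6](0)
Move 7: P2 pit4 -> P1=[1,2,6,2,3,1](8) P2=[0,7,0,5,0,7](1)

Answer: 8 1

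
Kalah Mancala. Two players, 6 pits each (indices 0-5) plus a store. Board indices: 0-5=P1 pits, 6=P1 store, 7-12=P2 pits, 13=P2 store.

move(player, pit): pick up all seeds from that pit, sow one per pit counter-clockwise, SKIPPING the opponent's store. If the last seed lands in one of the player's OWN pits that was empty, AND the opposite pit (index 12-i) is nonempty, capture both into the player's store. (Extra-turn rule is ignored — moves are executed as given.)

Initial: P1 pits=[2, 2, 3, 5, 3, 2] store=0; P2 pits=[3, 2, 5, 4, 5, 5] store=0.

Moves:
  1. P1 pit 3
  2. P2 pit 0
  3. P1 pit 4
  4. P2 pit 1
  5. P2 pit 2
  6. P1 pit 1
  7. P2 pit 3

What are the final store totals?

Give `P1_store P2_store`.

Move 1: P1 pit3 -> P1=[2,2,3,0,4,3](1) P2=[4,3,5,4,5,5](0)
Move 2: P2 pit0 -> P1=[2,2,3,0,4,3](1) P2=[0,4,6,5,6,5](0)
Move 3: P1 pit4 -> P1=[2,2,3,0,0,4](2) P2=[1,5,6,5,6,5](0)
Move 4: P2 pit1 -> P1=[2,2,3,0,0,4](2) P2=[1,0,7,6,7,6](1)
Move 5: P2 pit2 -> P1=[3,3,4,0,0,4](2) P2=[1,0,0,7,8,7](2)
Move 6: P1 pit1 -> P1=[3,0,5,1,1,4](2) P2=[1,0,0,7,8,7](2)
Move 7: P2 pit3 -> P1=[4,1,6,2,1,4](2) P2=[1,0,0,0,9,8](3)

Answer: 2 3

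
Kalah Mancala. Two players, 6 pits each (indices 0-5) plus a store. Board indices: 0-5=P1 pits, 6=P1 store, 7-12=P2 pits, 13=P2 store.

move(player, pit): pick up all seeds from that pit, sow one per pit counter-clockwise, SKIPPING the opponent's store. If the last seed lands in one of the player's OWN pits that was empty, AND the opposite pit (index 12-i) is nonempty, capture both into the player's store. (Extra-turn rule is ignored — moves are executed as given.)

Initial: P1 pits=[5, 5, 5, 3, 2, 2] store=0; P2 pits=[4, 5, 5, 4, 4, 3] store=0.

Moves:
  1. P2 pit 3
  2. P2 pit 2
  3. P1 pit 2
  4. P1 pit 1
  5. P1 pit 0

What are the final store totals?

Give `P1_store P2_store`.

Move 1: P2 pit3 -> P1=[6,5,5,3,2,2](0) P2=[4,5,5,0,5,4](1)
Move 2: P2 pit2 -> P1=[7,5,5,3,2,2](0) P2=[4,5,0,1,6,5](2)
Move 3: P1 pit2 -> P1=[7,5,0,4,3,3](1) P2=[5,5,0,1,6,5](2)
Move 4: P1 pit1 -> P1=[7,0,1,5,4,4](2) P2=[5,5,0,1,6,5](2)
Move 5: P1 pit0 -> P1=[0,1,2,6,5,5](3) P2=[6,5,0,1,6,5](2)

Answer: 3 2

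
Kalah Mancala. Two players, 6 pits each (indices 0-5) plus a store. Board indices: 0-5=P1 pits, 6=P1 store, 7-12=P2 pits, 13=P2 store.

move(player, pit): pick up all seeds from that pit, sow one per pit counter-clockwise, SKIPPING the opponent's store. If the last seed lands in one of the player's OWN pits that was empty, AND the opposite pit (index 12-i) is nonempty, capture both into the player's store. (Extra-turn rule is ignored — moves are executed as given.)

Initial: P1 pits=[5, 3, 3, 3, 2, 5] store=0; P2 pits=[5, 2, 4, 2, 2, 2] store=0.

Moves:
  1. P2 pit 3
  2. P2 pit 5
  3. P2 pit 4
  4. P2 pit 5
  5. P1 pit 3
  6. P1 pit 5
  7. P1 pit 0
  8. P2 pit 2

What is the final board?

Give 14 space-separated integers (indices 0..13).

Answer: 1 5 4 1 4 1 3 7 3 0 2 2 1 4

Derivation:
Move 1: P2 pit3 -> P1=[5,3,3,3,2,5](0) P2=[5,2,4,0,3,3](0)
Move 2: P2 pit5 -> P1=[6,4,3,3,2,5](0) P2=[5,2,4,0,3,0](1)
Move 3: P2 pit4 -> P1=[7,4,3,3,2,5](0) P2=[5,2,4,0,0,1](2)
Move 4: P2 pit5 -> P1=[7,4,3,3,2,5](0) P2=[5,2,4,0,0,0](3)
Move 5: P1 pit3 -> P1=[7,4,3,0,3,6](1) P2=[5,2,4,0,0,0](3)
Move 6: P1 pit5 -> P1=[7,4,3,0,3,0](2) P2=[6,3,5,1,1,0](3)
Move 7: P1 pit0 -> P1=[0,5,4,1,4,1](3) P2=[7,3,5,1,1,0](3)
Move 8: P2 pit2 -> P1=[1,5,4,1,4,1](3) P2=[7,3,0,2,2,1](4)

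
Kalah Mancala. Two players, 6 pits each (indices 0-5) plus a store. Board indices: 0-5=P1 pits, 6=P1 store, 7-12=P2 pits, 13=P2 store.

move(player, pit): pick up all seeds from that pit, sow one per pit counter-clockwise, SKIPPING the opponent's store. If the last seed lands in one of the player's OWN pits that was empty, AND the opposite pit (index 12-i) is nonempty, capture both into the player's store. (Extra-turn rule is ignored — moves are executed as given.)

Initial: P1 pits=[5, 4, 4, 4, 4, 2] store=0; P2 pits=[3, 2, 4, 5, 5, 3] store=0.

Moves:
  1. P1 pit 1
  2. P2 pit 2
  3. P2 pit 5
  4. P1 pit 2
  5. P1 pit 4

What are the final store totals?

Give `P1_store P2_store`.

Answer: 2 2

Derivation:
Move 1: P1 pit1 -> P1=[5,0,5,5,5,3](0) P2=[3,2,4,5,5,3](0)
Move 2: P2 pit2 -> P1=[5,0,5,5,5,3](0) P2=[3,2,0,6,6,4](1)
Move 3: P2 pit5 -> P1=[6,1,6,5,5,3](0) P2=[3,2,0,6,6,0](2)
Move 4: P1 pit2 -> P1=[6,1,0,6,6,4](1) P2=[4,3,0,6,6,0](2)
Move 5: P1 pit4 -> P1=[6,1,0,6,0,5](2) P2=[5,4,1,7,6,0](2)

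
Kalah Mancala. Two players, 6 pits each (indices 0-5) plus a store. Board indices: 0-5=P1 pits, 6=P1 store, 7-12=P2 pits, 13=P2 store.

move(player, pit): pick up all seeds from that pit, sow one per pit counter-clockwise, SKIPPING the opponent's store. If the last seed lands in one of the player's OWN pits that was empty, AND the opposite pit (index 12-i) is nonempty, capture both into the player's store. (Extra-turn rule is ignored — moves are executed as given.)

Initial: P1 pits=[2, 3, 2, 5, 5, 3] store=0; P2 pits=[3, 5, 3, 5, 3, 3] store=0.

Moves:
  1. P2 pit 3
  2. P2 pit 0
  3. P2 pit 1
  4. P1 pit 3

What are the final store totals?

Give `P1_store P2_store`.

Answer: 1 5

Derivation:
Move 1: P2 pit3 -> P1=[3,4,2,5,5,3](0) P2=[3,5,3,0,4,4](1)
Move 2: P2 pit0 -> P1=[3,4,0,5,5,3](0) P2=[0,6,4,0,4,4](4)
Move 3: P2 pit1 -> P1=[4,4,0,5,5,3](0) P2=[0,0,5,1,5,5](5)
Move 4: P1 pit3 -> P1=[4,4,0,0,6,4](1) P2=[1,1,5,1,5,5](5)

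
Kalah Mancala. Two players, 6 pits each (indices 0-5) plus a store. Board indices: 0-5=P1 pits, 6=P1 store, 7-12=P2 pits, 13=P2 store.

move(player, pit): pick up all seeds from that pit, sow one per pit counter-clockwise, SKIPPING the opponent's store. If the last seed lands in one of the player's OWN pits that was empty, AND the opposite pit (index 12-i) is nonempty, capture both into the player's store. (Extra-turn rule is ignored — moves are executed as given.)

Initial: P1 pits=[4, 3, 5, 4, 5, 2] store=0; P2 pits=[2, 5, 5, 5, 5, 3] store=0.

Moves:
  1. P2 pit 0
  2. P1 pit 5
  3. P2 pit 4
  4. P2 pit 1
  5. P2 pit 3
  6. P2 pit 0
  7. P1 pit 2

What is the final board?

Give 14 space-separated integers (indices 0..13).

Move 1: P2 pit0 -> P1=[4,3,5,4,5,2](0) P2=[0,6,6,5,5,3](0)
Move 2: P1 pit5 -> P1=[4,3,5,4,5,0](1) P2=[1,6,6,5,5,3](0)
Move 3: P2 pit4 -> P1=[5,4,6,4,5,0](1) P2=[1,6,6,5,0,4](1)
Move 4: P2 pit1 -> P1=[6,4,6,4,5,0](1) P2=[1,0,7,6,1,5](2)
Move 5: P2 pit3 -> P1=[7,5,7,4,5,0](1) P2=[1,0,7,0,2,6](3)
Move 6: P2 pit0 -> P1=[7,5,7,4,0,0](1) P2=[0,0,7,0,2,6](9)
Move 7: P1 pit2 -> P1=[7,5,0,5,1,1](2) P2=[1,1,8,0,2,6](9)

Answer: 7 5 0 5 1 1 2 1 1 8 0 2 6 9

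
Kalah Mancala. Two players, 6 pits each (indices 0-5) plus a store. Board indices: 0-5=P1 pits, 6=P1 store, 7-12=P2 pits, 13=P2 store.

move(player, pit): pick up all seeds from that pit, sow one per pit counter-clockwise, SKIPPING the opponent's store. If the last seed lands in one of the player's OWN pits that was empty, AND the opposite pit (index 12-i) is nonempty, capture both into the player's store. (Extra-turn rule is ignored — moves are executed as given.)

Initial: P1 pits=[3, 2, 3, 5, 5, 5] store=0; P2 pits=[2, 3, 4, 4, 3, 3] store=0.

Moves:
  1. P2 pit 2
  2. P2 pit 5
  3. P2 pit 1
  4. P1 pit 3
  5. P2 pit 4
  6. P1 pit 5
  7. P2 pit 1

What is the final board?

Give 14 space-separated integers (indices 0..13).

Move 1: P2 pit2 -> P1=[3,2,3,5,5,5](0) P2=[2,3,0,5,4,4](1)
Move 2: P2 pit5 -> P1=[4,3,4,5,5,5](0) P2=[2,3,0,5,4,0](2)
Move 3: P2 pit1 -> P1=[4,3,4,5,5,5](0) P2=[2,0,1,6,5,0](2)
Move 4: P1 pit3 -> P1=[4,3,4,0,6,6](1) P2=[3,1,1,6,5,0](2)
Move 5: P2 pit4 -> P1=[5,4,5,0,6,6](1) P2=[3,1,1,6,0,1](3)
Move 6: P1 pit5 -> P1=[5,4,5,0,6,0](2) P2=[4,2,2,7,1,1](3)
Move 7: P2 pit1 -> P1=[5,4,5,0,6,0](2) P2=[4,0,3,8,1,1](3)

Answer: 5 4 5 0 6 0 2 4 0 3 8 1 1 3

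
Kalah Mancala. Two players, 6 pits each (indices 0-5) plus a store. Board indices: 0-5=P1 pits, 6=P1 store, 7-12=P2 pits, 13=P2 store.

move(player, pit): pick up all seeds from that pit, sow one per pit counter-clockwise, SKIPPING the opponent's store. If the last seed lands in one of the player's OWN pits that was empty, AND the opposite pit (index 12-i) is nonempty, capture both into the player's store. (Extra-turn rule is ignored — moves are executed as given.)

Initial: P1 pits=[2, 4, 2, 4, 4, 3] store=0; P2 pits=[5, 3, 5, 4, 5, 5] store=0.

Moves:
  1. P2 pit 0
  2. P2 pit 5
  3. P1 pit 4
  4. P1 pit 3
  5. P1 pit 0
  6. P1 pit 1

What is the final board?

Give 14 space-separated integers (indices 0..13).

Answer: 0 0 5 1 2 6 11 3 6 0 5 6 0 1

Derivation:
Move 1: P2 pit0 -> P1=[2,4,2,4,4,3](0) P2=[0,4,6,5,6,6](0)
Move 2: P2 pit5 -> P1=[3,5,3,5,5,3](0) P2=[0,4,6,5,6,0](1)
Move 3: P1 pit4 -> P1=[3,5,3,5,0,4](1) P2=[1,5,7,5,6,0](1)
Move 4: P1 pit3 -> P1=[3,5,3,0,1,5](2) P2=[2,6,7,5,6,0](1)
Move 5: P1 pit0 -> P1=[0,6,4,0,1,5](10) P2=[2,6,0,5,6,0](1)
Move 6: P1 pit1 -> P1=[0,0,5,1,2,6](11) P2=[3,6,0,5,6,0](1)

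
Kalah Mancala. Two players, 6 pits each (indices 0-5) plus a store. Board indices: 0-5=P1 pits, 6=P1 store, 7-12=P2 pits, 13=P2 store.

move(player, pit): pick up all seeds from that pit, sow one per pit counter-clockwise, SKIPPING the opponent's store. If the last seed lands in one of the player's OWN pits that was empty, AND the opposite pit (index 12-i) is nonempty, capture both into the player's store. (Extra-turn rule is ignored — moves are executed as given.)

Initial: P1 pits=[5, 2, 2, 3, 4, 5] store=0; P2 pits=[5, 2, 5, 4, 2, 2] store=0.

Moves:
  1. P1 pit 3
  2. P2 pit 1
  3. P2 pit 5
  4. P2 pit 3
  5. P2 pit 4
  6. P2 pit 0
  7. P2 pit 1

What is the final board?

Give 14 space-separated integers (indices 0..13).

Move 1: P1 pit3 -> P1=[5,2,2,0,5,6](1) P2=[5,2,5,4,2,2](0)
Move 2: P2 pit1 -> P1=[5,2,2,0,5,6](1) P2=[5,0,6,5,2,2](0)
Move 3: P2 pit5 -> P1=[6,2,2,0,5,6](1) P2=[5,0,6,5,2,0](1)
Move 4: P2 pit3 -> P1=[7,3,2,0,5,6](1) P2=[5,0,6,0,3,1](2)
Move 5: P2 pit4 -> P1=[8,3,2,0,5,6](1) P2=[5,0,6,0,0,2](3)
Move 6: P2 pit0 -> P1=[8,3,2,0,5,6](1) P2=[0,1,7,1,1,3](3)
Move 7: P2 pit1 -> P1=[8,3,2,0,5,6](1) P2=[0,0,8,1,1,3](3)

Answer: 8 3 2 0 5 6 1 0 0 8 1 1 3 3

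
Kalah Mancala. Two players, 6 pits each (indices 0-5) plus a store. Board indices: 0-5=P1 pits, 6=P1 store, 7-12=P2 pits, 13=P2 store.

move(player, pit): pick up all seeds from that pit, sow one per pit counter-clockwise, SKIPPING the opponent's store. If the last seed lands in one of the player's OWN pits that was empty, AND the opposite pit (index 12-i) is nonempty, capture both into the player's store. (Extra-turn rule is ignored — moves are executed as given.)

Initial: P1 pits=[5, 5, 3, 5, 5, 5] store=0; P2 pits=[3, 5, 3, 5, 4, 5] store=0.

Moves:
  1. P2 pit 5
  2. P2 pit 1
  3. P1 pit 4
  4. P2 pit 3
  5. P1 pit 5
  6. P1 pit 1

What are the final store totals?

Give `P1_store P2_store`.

Move 1: P2 pit5 -> P1=[6,6,4,6,5,5](0) P2=[3,5,3,5,4,0](1)
Move 2: P2 pit1 -> P1=[6,6,4,6,5,5](0) P2=[3,0,4,6,5,1](2)
Move 3: P1 pit4 -> P1=[6,6,4,6,0,6](1) P2=[4,1,5,6,5,1](2)
Move 4: P2 pit3 -> P1=[7,7,5,6,0,6](1) P2=[4,1,5,0,6,2](3)
Move 5: P1 pit5 -> P1=[7,7,5,6,0,0](2) P2=[5,2,6,1,7,2](3)
Move 6: P1 pit1 -> P1=[7,0,6,7,1,1](3) P2=[6,3,6,1,7,2](3)

Answer: 3 3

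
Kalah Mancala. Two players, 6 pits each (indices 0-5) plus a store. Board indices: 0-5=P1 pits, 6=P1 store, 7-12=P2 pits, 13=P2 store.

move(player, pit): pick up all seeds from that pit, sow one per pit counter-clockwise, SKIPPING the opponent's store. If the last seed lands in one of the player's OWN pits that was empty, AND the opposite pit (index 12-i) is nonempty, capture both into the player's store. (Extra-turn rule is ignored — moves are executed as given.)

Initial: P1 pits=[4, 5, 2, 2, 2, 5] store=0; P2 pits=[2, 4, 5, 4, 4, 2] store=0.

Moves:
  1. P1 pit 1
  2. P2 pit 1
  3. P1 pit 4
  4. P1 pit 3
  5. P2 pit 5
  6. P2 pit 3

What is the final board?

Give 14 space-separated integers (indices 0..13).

Answer: 6 2 3 0 1 8 3 3 0 6 0 6 1 2

Derivation:
Move 1: P1 pit1 -> P1=[4,0,3,3,3,6](1) P2=[2,4,5,4,4,2](0)
Move 2: P2 pit1 -> P1=[4,0,3,3,3,6](1) P2=[2,0,6,5,5,3](0)
Move 3: P1 pit4 -> P1=[4,0,3,3,0,7](2) P2=[3,0,6,5,5,3](0)
Move 4: P1 pit3 -> P1=[4,0,3,0,1,8](3) P2=[3,0,6,5,5,3](0)
Move 5: P2 pit5 -> P1=[5,1,3,0,1,8](3) P2=[3,0,6,5,5,0](1)
Move 6: P2 pit3 -> P1=[6,2,3,0,1,8](3) P2=[3,0,6,0,6,1](2)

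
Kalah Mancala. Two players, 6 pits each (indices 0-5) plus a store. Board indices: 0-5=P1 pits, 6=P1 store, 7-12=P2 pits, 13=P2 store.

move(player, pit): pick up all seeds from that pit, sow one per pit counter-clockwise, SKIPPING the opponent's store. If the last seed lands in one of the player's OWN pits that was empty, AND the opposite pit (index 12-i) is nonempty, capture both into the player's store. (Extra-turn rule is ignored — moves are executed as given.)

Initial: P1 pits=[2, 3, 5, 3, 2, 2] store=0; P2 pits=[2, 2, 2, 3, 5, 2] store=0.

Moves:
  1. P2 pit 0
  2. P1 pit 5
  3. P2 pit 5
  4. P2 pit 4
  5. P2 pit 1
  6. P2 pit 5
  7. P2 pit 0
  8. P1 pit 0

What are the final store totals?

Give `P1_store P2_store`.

Answer: 1 11

Derivation:
Move 1: P2 pit0 -> P1=[2,3,5,3,2,2](0) P2=[0,3,3,3,5,2](0)
Move 2: P1 pit5 -> P1=[2,3,5,3,2,0](1) P2=[1,3,3,3,5,2](0)
Move 3: P2 pit5 -> P1=[3,3,5,3,2,0](1) P2=[1,3,3,3,5,0](1)
Move 4: P2 pit4 -> P1=[4,4,6,3,2,0](1) P2=[1,3,3,3,0,1](2)
Move 5: P2 pit1 -> P1=[4,0,6,3,2,0](1) P2=[1,0,4,4,0,1](7)
Move 6: P2 pit5 -> P1=[4,0,6,3,2,0](1) P2=[1,0,4,4,0,0](8)
Move 7: P2 pit0 -> P1=[4,0,6,3,0,0](1) P2=[0,0,4,4,0,0](11)
Move 8: P1 pit0 -> P1=[0,1,7,4,1,0](1) P2=[0,0,4,4,0,0](11)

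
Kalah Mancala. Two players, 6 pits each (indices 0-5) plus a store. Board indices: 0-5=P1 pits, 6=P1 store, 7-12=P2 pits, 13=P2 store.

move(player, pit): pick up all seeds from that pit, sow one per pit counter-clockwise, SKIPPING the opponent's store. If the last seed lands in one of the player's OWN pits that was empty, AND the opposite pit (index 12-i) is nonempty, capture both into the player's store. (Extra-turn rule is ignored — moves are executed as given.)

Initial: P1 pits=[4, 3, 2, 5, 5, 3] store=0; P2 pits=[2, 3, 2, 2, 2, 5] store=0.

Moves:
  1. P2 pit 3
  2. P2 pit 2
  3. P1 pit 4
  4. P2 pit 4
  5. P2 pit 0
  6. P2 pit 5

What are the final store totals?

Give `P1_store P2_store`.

Move 1: P2 pit3 -> P1=[4,3,2,5,5,3](0) P2=[2,3,2,0,3,6](0)
Move 2: P2 pit2 -> P1=[4,3,2,5,5,3](0) P2=[2,3,0,1,4,6](0)
Move 3: P1 pit4 -> P1=[4,3,2,5,0,4](1) P2=[3,4,1,1,4,6](0)
Move 4: P2 pit4 -> P1=[5,4,2,5,0,4](1) P2=[3,4,1,1,0,7](1)
Move 5: P2 pit0 -> P1=[5,4,2,5,0,4](1) P2=[0,5,2,2,0,7](1)
Move 6: P2 pit5 -> P1=[6,5,3,6,1,5](1) P2=[0,5,2,2,0,0](2)

Answer: 1 2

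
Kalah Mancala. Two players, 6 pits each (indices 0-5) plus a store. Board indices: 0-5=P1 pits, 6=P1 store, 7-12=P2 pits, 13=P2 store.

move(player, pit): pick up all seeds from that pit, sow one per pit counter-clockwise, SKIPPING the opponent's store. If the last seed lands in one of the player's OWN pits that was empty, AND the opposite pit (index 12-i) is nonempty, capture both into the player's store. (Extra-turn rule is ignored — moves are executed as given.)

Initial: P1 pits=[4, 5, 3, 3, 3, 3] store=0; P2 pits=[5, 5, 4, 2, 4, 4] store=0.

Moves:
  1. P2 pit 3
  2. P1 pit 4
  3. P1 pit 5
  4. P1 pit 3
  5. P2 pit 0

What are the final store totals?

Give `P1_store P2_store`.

Answer: 3 1

Derivation:
Move 1: P2 pit3 -> P1=[4,5,3,3,3,3](0) P2=[5,5,4,0,5,5](0)
Move 2: P1 pit4 -> P1=[4,5,3,3,0,4](1) P2=[6,5,4,0,5,5](0)
Move 3: P1 pit5 -> P1=[4,5,3,3,0,0](2) P2=[7,6,5,0,5,5](0)
Move 4: P1 pit3 -> P1=[4,5,3,0,1,1](3) P2=[7,6,5,0,5,5](0)
Move 5: P2 pit0 -> P1=[5,5,3,0,1,1](3) P2=[0,7,6,1,6,6](1)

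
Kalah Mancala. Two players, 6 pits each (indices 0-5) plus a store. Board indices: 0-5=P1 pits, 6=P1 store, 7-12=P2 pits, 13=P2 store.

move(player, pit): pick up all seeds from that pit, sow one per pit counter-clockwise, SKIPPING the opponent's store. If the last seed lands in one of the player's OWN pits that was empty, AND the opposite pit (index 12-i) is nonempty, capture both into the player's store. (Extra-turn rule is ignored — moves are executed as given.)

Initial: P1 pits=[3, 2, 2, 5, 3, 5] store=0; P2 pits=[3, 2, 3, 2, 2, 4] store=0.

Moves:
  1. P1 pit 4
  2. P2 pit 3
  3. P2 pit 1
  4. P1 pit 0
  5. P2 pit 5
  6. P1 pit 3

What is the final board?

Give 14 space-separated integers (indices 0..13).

Answer: 1 4 2 0 1 7 2 5 1 5 1 3 0 4

Derivation:
Move 1: P1 pit4 -> P1=[3,2,2,5,0,6](1) P2=[4,2,3,2,2,4](0)
Move 2: P2 pit3 -> P1=[3,2,2,5,0,6](1) P2=[4,2,3,0,3,5](0)
Move 3: P2 pit1 -> P1=[3,2,0,5,0,6](1) P2=[4,0,4,0,3,5](3)
Move 4: P1 pit0 -> P1=[0,3,1,6,0,6](1) P2=[4,0,4,0,3,5](3)
Move 5: P2 pit5 -> P1=[1,4,2,7,0,6](1) P2=[4,0,4,0,3,0](4)
Move 6: P1 pit3 -> P1=[1,4,2,0,1,7](2) P2=[5,1,5,1,3,0](4)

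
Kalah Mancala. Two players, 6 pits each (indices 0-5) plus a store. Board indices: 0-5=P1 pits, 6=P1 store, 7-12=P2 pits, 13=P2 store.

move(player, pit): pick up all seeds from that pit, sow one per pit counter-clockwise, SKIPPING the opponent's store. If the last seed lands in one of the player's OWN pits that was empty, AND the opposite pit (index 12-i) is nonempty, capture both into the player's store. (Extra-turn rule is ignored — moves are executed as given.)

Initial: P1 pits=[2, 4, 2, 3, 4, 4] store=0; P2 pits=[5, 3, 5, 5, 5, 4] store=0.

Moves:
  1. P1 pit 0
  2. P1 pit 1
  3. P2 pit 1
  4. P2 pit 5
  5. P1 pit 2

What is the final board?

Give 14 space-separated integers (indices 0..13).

Move 1: P1 pit0 -> P1=[0,5,3,3,4,4](0) P2=[5,3,5,5,5,4](0)
Move 2: P1 pit1 -> P1=[0,0,4,4,5,5](1) P2=[5,3,5,5,5,4](0)
Move 3: P2 pit1 -> P1=[0,0,4,4,5,5](1) P2=[5,0,6,6,6,4](0)
Move 4: P2 pit5 -> P1=[1,1,5,4,5,5](1) P2=[5,0,6,6,6,0](1)
Move 5: P1 pit2 -> P1=[1,1,0,5,6,6](2) P2=[6,0,6,6,6,0](1)

Answer: 1 1 0 5 6 6 2 6 0 6 6 6 0 1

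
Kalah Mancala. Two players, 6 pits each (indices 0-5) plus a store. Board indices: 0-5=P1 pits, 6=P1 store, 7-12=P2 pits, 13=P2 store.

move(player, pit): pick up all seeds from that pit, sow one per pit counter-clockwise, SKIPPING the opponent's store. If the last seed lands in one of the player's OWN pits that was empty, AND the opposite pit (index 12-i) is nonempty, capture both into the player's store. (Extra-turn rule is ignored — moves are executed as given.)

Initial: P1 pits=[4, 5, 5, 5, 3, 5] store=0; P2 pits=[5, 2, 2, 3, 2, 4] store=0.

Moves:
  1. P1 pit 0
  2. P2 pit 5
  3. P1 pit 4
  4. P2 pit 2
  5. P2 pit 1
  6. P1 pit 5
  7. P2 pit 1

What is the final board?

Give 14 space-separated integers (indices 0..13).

Move 1: P1 pit0 -> P1=[0,6,6,6,4,5](0) P2=[5,2,2,3,2,4](0)
Move 2: P2 pit5 -> P1=[1,7,7,6,4,5](0) P2=[5,2,2,3,2,0](1)
Move 3: P1 pit4 -> P1=[1,7,7,6,0,6](1) P2=[6,3,2,3,2,0](1)
Move 4: P2 pit2 -> P1=[1,7,7,6,0,6](1) P2=[6,3,0,4,3,0](1)
Move 5: P2 pit1 -> P1=[1,7,7,6,0,6](1) P2=[6,0,1,5,4,0](1)
Move 6: P1 pit5 -> P1=[1,7,7,6,0,0](2) P2=[7,1,2,6,5,0](1)
Move 7: P2 pit1 -> P1=[1,7,7,6,0,0](2) P2=[7,0,3,6,5,0](1)

Answer: 1 7 7 6 0 0 2 7 0 3 6 5 0 1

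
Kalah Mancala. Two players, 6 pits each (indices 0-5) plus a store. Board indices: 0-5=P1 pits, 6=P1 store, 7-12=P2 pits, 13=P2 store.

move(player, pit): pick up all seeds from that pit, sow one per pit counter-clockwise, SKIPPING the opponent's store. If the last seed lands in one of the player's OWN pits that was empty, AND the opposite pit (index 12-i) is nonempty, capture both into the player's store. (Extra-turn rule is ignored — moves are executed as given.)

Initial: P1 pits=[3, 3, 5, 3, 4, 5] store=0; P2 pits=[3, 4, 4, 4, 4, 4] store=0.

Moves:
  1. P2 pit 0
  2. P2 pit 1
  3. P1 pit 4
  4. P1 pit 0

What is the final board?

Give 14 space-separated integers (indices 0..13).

Answer: 0 4 6 4 0 6 1 1 1 6 6 5 5 1

Derivation:
Move 1: P2 pit0 -> P1=[3,3,5,3,4,5](0) P2=[0,5,5,5,4,4](0)
Move 2: P2 pit1 -> P1=[3,3,5,3,4,5](0) P2=[0,0,6,6,5,5](1)
Move 3: P1 pit4 -> P1=[3,3,5,3,0,6](1) P2=[1,1,6,6,5,5](1)
Move 4: P1 pit0 -> P1=[0,4,6,4,0,6](1) P2=[1,1,6,6,5,5](1)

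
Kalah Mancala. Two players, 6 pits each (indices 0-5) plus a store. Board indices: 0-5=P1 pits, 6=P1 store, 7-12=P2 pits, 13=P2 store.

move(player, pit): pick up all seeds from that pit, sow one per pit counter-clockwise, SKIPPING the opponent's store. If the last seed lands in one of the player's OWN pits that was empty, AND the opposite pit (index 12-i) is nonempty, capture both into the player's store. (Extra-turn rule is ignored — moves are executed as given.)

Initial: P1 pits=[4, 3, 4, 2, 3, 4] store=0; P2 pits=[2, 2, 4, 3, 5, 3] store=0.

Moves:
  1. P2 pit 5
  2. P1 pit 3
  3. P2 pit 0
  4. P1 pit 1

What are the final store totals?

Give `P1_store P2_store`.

Answer: 0 1

Derivation:
Move 1: P2 pit5 -> P1=[5,4,4,2,3,4](0) P2=[2,2,4,3,5,0](1)
Move 2: P1 pit3 -> P1=[5,4,4,0,4,5](0) P2=[2,2,4,3,5,0](1)
Move 3: P2 pit0 -> P1=[5,4,4,0,4,5](0) P2=[0,3,5,3,5,0](1)
Move 4: P1 pit1 -> P1=[5,0,5,1,5,6](0) P2=[0,3,5,3,5,0](1)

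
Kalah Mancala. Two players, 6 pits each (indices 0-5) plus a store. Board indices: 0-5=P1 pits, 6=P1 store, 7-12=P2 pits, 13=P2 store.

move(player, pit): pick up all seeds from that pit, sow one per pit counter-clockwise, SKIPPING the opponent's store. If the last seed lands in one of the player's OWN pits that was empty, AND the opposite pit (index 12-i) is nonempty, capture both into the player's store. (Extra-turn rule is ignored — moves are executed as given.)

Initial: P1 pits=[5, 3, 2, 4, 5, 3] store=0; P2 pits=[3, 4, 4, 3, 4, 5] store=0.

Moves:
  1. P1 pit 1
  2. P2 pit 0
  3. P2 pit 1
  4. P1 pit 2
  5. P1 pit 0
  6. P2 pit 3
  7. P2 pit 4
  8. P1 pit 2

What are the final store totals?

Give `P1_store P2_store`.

Answer: 0 3

Derivation:
Move 1: P1 pit1 -> P1=[5,0,3,5,6,3](0) P2=[3,4,4,3,4,5](0)
Move 2: P2 pit0 -> P1=[5,0,3,5,6,3](0) P2=[0,5,5,4,4,5](0)
Move 3: P2 pit1 -> P1=[5,0,3,5,6,3](0) P2=[0,0,6,5,5,6](1)
Move 4: P1 pit2 -> P1=[5,0,0,6,7,4](0) P2=[0,0,6,5,5,6](1)
Move 5: P1 pit0 -> P1=[0,1,1,7,8,5](0) P2=[0,0,6,5,5,6](1)
Move 6: P2 pit3 -> P1=[1,2,1,7,8,5](0) P2=[0,0,6,0,6,7](2)
Move 7: P2 pit4 -> P1=[2,3,2,8,8,5](0) P2=[0,0,6,0,0,8](3)
Move 8: P1 pit2 -> P1=[2,3,0,9,9,5](0) P2=[0,0,6,0,0,8](3)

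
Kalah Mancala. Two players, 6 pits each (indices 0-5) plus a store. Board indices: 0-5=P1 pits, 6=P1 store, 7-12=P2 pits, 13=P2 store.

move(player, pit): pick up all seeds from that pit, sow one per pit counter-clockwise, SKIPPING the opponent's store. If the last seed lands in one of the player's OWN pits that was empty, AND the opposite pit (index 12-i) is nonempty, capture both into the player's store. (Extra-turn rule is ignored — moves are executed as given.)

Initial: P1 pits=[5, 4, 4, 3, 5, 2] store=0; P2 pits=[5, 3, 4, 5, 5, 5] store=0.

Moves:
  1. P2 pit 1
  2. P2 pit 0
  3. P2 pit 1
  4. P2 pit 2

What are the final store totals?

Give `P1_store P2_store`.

Answer: 0 1

Derivation:
Move 1: P2 pit1 -> P1=[5,4,4,3,5,2](0) P2=[5,0,5,6,6,5](0)
Move 2: P2 pit0 -> P1=[5,4,4,3,5,2](0) P2=[0,1,6,7,7,6](0)
Move 3: P2 pit1 -> P1=[5,4,4,3,5,2](0) P2=[0,0,7,7,7,6](0)
Move 4: P2 pit2 -> P1=[6,5,5,3,5,2](0) P2=[0,0,0,8,8,7](1)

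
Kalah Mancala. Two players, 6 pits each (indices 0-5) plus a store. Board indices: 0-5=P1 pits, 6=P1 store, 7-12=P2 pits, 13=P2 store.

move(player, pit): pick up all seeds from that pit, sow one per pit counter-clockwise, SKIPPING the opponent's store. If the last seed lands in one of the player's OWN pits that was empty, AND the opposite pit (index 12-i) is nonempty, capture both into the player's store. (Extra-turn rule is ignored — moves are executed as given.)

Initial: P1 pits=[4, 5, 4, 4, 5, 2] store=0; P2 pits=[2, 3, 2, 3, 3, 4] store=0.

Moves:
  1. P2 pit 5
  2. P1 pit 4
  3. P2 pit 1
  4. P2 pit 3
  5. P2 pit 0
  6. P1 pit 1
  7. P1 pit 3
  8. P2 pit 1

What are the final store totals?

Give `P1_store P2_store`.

Move 1: P2 pit5 -> P1=[5,6,5,4,5,2](0) P2=[2,3,2,3,3,0](1)
Move 2: P1 pit4 -> P1=[5,6,5,4,0,3](1) P2=[3,4,3,3,3,0](1)
Move 3: P2 pit1 -> P1=[0,6,5,4,0,3](1) P2=[3,0,4,4,4,0](7)
Move 4: P2 pit3 -> P1=[1,6,5,4,0,3](1) P2=[3,0,4,0,5,1](8)
Move 5: P2 pit0 -> P1=[1,6,0,4,0,3](1) P2=[0,1,5,0,5,1](14)
Move 6: P1 pit1 -> P1=[1,0,1,5,1,4](2) P2=[1,1,5,0,5,1](14)
Move 7: P1 pit3 -> P1=[1,0,1,0,2,5](3) P2=[2,2,5,0,5,1](14)
Move 8: P2 pit1 -> P1=[1,0,0,0,2,5](3) P2=[2,0,6,0,5,1](16)

Answer: 3 16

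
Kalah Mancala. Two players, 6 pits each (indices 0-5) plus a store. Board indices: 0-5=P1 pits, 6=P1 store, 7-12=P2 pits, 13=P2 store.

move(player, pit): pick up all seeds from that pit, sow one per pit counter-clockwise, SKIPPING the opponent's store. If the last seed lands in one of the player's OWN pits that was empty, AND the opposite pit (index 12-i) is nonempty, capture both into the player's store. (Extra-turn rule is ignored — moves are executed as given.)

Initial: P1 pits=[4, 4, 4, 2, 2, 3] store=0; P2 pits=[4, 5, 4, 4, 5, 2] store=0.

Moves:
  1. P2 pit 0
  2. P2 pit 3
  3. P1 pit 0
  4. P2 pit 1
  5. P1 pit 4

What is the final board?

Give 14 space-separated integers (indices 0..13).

Answer: 1 6 5 3 0 5 1 1 0 6 1 8 4 2

Derivation:
Move 1: P2 pit0 -> P1=[4,4,4,2,2,3](0) P2=[0,6,5,5,6,2](0)
Move 2: P2 pit3 -> P1=[5,5,4,2,2,3](0) P2=[0,6,5,0,7,3](1)
Move 3: P1 pit0 -> P1=[0,6,5,3,3,4](0) P2=[0,6,5,0,7,3](1)
Move 4: P2 pit1 -> P1=[1,6,5,3,3,4](0) P2=[0,0,6,1,8,4](2)
Move 5: P1 pit4 -> P1=[1,6,5,3,0,5](1) P2=[1,0,6,1,8,4](2)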